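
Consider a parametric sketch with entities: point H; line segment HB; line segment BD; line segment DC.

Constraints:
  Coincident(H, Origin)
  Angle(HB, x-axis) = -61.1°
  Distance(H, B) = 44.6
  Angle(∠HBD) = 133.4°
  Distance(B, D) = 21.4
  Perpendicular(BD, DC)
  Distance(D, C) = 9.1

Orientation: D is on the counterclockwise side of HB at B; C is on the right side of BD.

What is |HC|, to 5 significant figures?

66.568

H is at the origin; HB runs at -61.1° with length 44.6, so B = 44.6·(cos -61.1°, sin -61.1°) = (21.554, -39.046). ∠HBD = 133.4°, so BD runs at -61.1° + (180° − 133.4°) = -14.500° from the x-axis; with |BD| = 21.4, D = B + 21.4·(cos -14.500°, sin -14.500°) = (42.273, -44.404). BD ⟂ DC; with |DC| = 9.1 on the right of BD, C = D + 9.1·(-0.25038, -0.96815) = (39.994, -53.214). Then |HC| = |C − H| = 66.568.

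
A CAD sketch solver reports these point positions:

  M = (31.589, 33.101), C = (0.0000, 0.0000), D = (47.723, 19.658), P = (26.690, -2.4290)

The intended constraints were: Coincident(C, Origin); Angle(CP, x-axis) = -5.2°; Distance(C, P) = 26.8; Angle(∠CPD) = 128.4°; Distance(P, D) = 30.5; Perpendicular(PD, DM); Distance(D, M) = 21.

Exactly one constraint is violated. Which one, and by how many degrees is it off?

Perpendicular(PD, DM) — off by 3.80°.

C = (0.00, 0.00) ✓; CP at -5.200° ✓; |CP| = 26.80 ✓; ∠CPD = 128.4° ✓; |PD| = 30.50 ✓; ∠(PD, DM) = 93.80° ✗; |DM| = 21.00 ✓.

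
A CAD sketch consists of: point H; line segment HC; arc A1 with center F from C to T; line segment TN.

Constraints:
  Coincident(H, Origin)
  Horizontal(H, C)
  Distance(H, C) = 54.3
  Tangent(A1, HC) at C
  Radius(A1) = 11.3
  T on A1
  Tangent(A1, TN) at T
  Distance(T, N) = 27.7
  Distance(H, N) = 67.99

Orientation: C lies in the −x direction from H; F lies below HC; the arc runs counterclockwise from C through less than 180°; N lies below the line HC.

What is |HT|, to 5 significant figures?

66.595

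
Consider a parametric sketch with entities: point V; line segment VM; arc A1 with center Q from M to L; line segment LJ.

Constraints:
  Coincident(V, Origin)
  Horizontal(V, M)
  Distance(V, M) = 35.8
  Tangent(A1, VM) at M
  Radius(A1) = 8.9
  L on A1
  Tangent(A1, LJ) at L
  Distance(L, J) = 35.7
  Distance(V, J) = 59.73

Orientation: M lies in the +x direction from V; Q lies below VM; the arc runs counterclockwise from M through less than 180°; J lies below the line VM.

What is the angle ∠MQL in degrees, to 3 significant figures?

108°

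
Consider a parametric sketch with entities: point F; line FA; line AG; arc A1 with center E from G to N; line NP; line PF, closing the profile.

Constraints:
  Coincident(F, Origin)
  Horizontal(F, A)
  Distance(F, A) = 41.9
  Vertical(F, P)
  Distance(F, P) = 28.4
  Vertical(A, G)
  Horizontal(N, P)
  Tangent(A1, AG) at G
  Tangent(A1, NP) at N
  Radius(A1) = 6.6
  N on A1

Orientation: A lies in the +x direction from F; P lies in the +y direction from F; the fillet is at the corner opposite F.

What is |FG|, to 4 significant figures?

47.23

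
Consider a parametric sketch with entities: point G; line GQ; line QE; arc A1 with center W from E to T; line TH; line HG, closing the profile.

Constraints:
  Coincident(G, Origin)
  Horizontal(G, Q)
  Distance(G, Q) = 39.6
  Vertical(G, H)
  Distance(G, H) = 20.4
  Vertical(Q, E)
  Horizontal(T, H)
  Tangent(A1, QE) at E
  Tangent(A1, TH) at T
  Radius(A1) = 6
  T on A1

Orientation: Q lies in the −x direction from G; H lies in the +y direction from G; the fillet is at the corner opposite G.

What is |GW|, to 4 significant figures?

36.56

G is at the origin; GQ is horizontal with |GQ| = 39.6 and Q on the −x side, so Q = (-39.60, 0.000). GH is vertical with |GH| = 20.4 and H on the +y side, so H = (0.000, 20.40). The virtual corner opposite G is at (-39.60, 20.40). The tangent condition forces WE to be normal to QE and A1 meets TH tangentially, so WT is at right angles to TH, with radius 6.0, so the center W sits 6.0 in from both sides at W = (-33.60, 14.40). Then |GW| = |W − G| = 36.56.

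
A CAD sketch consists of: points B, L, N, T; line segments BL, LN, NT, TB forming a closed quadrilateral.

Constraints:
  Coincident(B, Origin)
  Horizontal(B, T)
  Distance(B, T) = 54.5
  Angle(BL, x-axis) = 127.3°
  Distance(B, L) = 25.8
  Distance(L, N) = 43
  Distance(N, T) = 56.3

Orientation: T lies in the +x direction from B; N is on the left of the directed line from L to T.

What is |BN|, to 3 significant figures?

48.8

Checks: |LN| = 43.00 ✓; |NT| = 56.30 ✓.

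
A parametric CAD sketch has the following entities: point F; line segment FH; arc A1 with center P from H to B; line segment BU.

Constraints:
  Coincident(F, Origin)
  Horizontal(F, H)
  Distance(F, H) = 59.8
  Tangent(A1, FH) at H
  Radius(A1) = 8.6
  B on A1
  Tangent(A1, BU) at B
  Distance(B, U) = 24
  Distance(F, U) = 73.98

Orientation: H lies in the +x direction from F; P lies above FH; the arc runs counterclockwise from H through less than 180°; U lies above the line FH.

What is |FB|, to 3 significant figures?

69.0

Checks: |PB| = 8.600 ✓; ∠(PB, BU) = 90.00° ✓; |BU| = 24.00 ✓; |FU| = 73.98 ✓.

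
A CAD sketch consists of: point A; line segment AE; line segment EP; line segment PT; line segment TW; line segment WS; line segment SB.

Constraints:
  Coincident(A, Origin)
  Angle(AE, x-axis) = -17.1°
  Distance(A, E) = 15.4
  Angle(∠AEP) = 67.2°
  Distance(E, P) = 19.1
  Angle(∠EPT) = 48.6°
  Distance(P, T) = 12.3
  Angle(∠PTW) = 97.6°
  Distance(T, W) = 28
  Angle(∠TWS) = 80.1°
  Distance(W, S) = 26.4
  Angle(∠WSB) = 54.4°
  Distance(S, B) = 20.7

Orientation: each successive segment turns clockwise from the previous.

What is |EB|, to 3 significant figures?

11.0

A is at the origin; AE runs at -17.1° with length 15.4, so E = (14.7, -4.53). ∠AEP = 67.2° gives EP at -130° from the x-axis; with |EP| = 19.1, P = (2.47, -19.2). ∠EPT = 48.6° gives PT at 98.7° from the x-axis; with |PT| = 12.3, T = (0.607, -7.02). ∠PTW = 97.6° gives TW at 16.3° from the x-axis; with |TW| = 28.0, W = (27.5, 0.836). ∠TWS = 80.1° gives WS at -83.6° from the x-axis; with |WS| = 26.4, S = (30.4, -25.4). ∠WSB = 54.4° gives SB at 151° from the x-axis; with |SB| = 20.7, B = (12.4, -15.3). Then |EB| = |B − E| = 11.0.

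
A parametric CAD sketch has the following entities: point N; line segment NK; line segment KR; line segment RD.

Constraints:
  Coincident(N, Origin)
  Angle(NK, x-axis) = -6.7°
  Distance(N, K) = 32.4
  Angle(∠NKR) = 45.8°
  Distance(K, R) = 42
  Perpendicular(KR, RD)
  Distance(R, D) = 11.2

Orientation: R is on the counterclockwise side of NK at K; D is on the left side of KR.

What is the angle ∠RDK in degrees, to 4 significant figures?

75.07°

∠NKR = 45.8°, so KR runs at -6.7° + (180° − 45.8°) = 127.5° from the x-axis; with |KR| = 42.0, R = K + 42.0·(cos 127.5°, sin 127.5°) = (6.611, 29.54). KR ⟂ RD; with |RD| = 11.2 on the left of KR, D = R + 11.2·(-0.7934, -0.6088) = (-2.275, 22.72). Then cos ∠RDK = DR·DK / (|DR||DK|), giving 75.07°.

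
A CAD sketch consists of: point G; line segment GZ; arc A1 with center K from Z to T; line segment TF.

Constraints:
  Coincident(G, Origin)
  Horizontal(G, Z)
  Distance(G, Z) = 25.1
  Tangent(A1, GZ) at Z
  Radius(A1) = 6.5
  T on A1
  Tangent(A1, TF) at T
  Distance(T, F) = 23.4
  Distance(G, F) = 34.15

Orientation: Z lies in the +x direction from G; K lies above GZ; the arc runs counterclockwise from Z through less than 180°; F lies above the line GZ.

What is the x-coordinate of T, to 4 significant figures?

30.46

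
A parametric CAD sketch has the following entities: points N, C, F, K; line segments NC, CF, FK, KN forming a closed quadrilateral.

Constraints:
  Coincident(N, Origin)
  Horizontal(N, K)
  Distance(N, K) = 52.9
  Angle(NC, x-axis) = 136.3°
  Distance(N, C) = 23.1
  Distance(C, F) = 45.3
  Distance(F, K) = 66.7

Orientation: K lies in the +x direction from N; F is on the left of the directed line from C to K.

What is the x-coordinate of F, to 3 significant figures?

10.9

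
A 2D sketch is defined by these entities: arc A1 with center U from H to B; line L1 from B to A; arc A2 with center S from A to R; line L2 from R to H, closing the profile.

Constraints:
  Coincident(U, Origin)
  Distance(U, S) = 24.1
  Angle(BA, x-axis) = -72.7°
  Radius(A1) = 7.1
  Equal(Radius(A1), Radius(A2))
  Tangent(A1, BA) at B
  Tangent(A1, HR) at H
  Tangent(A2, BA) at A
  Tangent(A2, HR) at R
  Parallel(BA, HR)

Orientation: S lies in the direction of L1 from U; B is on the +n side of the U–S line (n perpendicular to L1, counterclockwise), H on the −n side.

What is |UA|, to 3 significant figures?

25.1

Tangency of A1 to both parallel lines with radius 7.1 puts B and H at U ± 7.1·n: B = (6.78, 2.11), H = (-6.78, -2.11). Equal radii place A and R the same way about S: A = S + 7.1·n = (13.9, -20.9), R = S − 7.1·n = (0.388, -25.1). Then |UA| = |A − U| = 25.1.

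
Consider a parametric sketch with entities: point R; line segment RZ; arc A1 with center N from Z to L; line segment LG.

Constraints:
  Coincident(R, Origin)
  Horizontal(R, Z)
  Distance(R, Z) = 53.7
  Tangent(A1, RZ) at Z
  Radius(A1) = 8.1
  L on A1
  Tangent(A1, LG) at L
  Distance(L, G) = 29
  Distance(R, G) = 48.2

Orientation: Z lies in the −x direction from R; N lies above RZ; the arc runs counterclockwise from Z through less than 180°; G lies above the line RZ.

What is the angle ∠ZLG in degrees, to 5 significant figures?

145.46°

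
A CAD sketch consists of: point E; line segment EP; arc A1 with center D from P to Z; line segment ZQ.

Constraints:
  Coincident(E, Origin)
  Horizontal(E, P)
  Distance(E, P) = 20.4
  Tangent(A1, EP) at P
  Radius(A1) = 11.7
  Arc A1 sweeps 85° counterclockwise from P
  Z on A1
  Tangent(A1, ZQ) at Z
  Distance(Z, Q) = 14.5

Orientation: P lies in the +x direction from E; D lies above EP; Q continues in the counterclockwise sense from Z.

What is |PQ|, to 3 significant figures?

28.3

On A1, P sits at bearing -90° from D; an 85° counterclockwise sweep puts Z at bearing -5°, so Z = D + 11.7·(cos -5°, sin -5°) = (32.1, 10.7). Tangency of A1 to ZQ means the radius DZ is perpendicular to ZQ, so ZQ runs along (−sin -5°, cos -5°); with |ZQ| = 14.5, Q = (33.3, 25.1). Then |PQ| = |Q − P| = 28.3.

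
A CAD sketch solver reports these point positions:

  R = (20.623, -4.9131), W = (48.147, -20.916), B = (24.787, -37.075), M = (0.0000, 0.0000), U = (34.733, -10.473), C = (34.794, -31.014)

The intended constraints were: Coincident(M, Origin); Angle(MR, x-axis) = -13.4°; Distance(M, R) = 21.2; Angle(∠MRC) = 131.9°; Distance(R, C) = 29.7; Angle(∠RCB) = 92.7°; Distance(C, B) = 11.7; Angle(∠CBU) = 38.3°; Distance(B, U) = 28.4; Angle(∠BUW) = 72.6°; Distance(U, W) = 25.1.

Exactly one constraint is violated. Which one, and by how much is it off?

Distance(U, W) = 25.1 — off by 8.10.

M = (0.00, 0.00) ✓; MR at -13.40° ✓; |MR| = 21.20 ✓; ∠MRC = 131.9° ✓; |RC| = 29.70 ✓; ∠RCB = 92.70° ✓; |CB| = 11.70 ✓; ∠CBU = 38.30° ✓; |BU| = 28.40 ✓; ∠BUW = 72.60° ✓; |UW| = 17.00 ✗.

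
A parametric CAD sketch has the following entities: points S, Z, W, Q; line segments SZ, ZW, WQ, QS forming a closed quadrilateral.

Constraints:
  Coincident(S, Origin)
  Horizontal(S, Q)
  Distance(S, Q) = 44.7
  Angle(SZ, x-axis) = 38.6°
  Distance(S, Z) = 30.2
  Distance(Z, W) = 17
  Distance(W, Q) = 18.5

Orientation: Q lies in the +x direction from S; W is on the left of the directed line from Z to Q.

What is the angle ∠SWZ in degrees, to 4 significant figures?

26.68°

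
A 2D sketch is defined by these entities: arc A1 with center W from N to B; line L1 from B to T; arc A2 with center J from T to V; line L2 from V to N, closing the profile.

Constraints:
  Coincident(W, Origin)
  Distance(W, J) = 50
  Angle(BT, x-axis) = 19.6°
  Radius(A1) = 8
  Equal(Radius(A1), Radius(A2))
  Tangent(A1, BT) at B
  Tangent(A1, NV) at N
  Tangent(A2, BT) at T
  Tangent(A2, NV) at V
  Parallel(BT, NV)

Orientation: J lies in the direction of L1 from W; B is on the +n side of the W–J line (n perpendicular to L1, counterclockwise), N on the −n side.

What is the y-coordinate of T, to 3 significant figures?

24.3

Tangency of A1 to both parallel lines with radius 8.0 puts B and N at W ± 8.0·n: B = (-2.68, 7.54), N = (2.68, -7.54). Equal radii place T and V the same way about J: T = J + 8.0·n = (44.4, 24.3), V = J − 8.0·n = (49.8, 9.24). So T.y = 24.3.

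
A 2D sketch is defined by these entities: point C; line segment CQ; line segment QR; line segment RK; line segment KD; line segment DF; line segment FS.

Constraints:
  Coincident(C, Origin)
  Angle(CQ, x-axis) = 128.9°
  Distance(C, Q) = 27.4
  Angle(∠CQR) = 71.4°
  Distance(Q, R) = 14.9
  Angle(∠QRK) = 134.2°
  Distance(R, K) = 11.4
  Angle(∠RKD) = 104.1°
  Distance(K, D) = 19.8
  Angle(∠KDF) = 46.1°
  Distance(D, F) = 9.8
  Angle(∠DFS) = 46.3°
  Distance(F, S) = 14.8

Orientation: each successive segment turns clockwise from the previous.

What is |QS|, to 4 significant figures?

32.30

∠KDF = 46.1° gives DF at 124.7° from the x-axis; with |DF| = 9.8, F = (-2.435, 10.23). ∠DFS = 46.3° gives FS at -9.000° from the x-axis; with |FS| = 14.8, S = (12.18, 7.918). Then |QS| = |S − Q| = 32.30.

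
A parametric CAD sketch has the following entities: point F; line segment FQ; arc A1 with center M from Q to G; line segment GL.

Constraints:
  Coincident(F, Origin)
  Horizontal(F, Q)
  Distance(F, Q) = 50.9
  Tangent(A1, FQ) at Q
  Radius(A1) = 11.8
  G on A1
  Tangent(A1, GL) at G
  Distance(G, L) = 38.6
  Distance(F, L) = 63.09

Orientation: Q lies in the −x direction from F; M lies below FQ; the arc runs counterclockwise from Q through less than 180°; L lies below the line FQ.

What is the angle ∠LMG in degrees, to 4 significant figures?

73.00°

F is at the origin; F and Q share the same y with |FQ| = 50.9 and Q on the −x side, so Q = (-50.90, 0.000). A1 meets FQ tangentially, so MQ is at right angles to FQ, so M = Q + (0, -11.8) = (-50.90, -11.80). Since MG ⟂ GL (tangency), |ML| = √(11.8² + 38.6²) = 40.36 regardless of where G sits on A1. So L lies on both circle(F, 63.09) and circle(M, 40.36); the below-FQ intersection is L = (-38.29, -50.14). G is the foot of the tangent from L: G = (-60.54, -18.60).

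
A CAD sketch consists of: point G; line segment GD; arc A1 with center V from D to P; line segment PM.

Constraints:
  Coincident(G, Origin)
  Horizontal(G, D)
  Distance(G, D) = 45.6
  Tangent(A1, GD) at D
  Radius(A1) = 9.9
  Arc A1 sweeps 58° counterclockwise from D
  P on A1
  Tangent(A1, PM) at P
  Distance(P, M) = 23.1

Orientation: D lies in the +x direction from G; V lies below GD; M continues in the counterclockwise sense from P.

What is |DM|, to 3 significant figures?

31.8

On A1, D sits at bearing 90° from V; a 58° counterclockwise sweep puts P at bearing 148°, so P = V + 9.9·(cos 148°, sin 148°) = (37.2, -4.65). The tangent condition forces VP to be normal to PM, so PM runs along (−sin 148°, cos 148°); with |PM| = 23.1, M = (25.0, -24.2). Then |DM| = |M − D| = 31.8.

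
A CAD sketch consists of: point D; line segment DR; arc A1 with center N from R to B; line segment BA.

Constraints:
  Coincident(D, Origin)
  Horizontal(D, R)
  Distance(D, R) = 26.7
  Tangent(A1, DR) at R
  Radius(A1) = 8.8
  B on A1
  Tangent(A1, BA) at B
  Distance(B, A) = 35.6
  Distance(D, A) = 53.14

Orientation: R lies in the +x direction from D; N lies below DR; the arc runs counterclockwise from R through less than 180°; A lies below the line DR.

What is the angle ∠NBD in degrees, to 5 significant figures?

133.47°

Checks: ∠(NR, RD) = 90.00° ✓; |NR| = 8.800 ✓; |NB| = 8.800 ✓; ∠(NB, BA) = 90.00° ✓; |BA| = 35.60 ✓; |DA| = 53.14 ✓.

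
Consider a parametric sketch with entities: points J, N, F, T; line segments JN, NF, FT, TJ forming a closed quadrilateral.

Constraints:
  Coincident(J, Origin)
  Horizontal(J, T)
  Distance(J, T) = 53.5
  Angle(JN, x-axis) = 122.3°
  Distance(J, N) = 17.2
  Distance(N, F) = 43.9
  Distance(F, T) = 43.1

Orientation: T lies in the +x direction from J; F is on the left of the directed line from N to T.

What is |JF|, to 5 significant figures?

46.150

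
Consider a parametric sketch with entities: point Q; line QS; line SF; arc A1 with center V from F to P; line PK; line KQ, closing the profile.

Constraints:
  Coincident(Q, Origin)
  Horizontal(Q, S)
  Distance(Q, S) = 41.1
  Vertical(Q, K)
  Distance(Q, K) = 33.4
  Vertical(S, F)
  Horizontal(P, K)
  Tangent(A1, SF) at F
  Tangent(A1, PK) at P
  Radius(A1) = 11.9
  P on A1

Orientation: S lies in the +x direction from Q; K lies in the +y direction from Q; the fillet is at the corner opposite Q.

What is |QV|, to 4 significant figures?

36.26

Q is at the origin; Q and S share the same y with |QS| = 41.1 and S on the +x side, so S = (41.10, 0.000). QK is vertical with |QK| = 33.4 and K on the +y side, so K = (0.000, 33.40). The virtual corner opposite Q is at (41.10, 33.40). The tangent condition forces VF to be normal to SF and A1 meets PK tangentially, so VP is at right angles to PK, with radius 11.9, so the center V sits 11.9 in from both sides at V = (29.20, 21.50). Then |QV| = |V − Q| = 36.26.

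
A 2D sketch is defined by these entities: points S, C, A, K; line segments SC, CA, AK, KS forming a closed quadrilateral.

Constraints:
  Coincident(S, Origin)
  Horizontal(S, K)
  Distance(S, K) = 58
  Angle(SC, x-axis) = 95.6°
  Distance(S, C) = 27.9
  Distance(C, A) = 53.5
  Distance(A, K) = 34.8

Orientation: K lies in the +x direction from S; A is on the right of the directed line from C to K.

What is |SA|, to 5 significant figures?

31.932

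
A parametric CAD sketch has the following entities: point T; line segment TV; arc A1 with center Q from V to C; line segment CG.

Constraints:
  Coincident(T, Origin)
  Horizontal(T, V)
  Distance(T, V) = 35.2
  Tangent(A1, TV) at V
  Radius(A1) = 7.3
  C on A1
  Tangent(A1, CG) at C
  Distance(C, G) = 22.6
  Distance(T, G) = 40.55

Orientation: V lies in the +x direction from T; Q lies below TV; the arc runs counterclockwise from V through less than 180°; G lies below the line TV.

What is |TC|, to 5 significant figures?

28.810

T is at the origin; T and V share the same y with |TV| = 35.2 and V on the +x side, so V = (35.200, 0.0000). Tangency of A1 to TV means the radius QV is perpendicular to TV, so Q = V + (0, -7.3) = (35.200, -7.3000). Since QC ⟂ CG (tangency), |QG| = √(7.3² + 22.6²) = 23.750 regardless of where C sits on A1. So G lies on both circle(T, 40.55) and circle(Q, 23.750); the below-TV intersection is G = (27.526, -29.776). C is the foot of the tangent from G: C = (27.901, -7.1790).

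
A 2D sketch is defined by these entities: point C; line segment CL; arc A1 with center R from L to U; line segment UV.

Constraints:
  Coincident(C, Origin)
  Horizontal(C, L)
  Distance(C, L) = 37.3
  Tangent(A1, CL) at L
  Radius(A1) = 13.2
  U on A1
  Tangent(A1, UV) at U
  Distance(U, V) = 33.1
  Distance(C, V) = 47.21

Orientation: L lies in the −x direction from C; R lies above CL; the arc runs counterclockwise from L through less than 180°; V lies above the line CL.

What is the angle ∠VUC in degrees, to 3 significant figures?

104°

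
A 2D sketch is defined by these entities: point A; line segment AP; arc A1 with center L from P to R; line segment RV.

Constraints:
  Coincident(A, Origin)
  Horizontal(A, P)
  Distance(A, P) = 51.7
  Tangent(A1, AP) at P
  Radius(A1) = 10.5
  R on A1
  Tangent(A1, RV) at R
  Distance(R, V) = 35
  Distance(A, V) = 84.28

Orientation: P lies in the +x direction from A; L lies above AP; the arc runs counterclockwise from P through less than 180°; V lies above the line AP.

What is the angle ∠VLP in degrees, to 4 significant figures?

140.8°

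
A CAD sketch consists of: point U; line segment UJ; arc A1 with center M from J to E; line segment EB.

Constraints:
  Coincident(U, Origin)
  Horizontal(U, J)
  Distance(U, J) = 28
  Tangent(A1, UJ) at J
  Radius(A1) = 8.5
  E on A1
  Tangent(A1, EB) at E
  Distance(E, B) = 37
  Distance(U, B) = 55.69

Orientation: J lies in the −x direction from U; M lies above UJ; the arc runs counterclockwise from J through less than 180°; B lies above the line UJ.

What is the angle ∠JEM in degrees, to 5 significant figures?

36.368°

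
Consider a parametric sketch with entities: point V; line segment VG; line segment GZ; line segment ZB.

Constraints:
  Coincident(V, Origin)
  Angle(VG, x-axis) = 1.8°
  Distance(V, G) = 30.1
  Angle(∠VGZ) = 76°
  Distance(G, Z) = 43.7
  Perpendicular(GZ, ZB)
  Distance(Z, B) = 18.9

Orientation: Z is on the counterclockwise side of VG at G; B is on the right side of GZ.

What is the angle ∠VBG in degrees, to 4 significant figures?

29.48°

V is at the origin; VG runs at 1.8° with length 30.1, so G = 30.1·(cos 1.8°, sin 1.8°) = (30.09, 0.9455). ∠VGZ = 76.0°, so GZ runs at 1.8° + (180° − 76.0°) = 105.8° from the x-axis; with |GZ| = 43.7, Z = G + 43.7·(cos 105.8°, sin 105.8°) = (18.19, 42.99). GZ is perpendicular to ZB; with |ZB| = 18.9 on the right of GZ, B = Z + 18.9·(0.9622, 0.2723) = (36.37, 48.14). Then cos ∠VBG = BV·BG / (|BV||BG|), giving 29.48°.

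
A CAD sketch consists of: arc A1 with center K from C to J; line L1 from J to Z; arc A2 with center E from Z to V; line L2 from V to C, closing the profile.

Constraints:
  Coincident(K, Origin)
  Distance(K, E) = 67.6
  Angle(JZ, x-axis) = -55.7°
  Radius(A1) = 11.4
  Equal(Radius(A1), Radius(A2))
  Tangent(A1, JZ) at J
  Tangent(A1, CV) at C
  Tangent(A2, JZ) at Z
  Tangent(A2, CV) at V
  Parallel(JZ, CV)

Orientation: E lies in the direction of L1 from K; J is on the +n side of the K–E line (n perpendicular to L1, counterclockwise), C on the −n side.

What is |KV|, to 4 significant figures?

68.55

Tangency of A1 to both parallel lines with radius 11.4 puts J and C at K ± 11.4·n: J = (9.418, 6.424), C = (-9.418, -6.424). Equal radii place Z and V the same way about E: Z = E + 11.4·n = (47.51, -49.42), V = E − 11.4·n = (28.68, -62.27). Then |KV| = |V − K| = 68.55.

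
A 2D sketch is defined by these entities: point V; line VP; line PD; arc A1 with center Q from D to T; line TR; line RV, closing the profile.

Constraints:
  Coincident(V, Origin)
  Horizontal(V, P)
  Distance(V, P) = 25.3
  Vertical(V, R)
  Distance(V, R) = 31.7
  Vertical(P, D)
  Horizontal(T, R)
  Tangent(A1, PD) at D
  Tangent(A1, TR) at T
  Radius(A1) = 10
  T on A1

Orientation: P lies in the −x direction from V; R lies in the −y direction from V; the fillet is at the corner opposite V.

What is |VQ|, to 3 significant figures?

26.6

V is at the origin; VP is horizontal with |VP| = 25.3 and P on the −x side, so P = (-25.3, 0.00). V and R share the same x with |VR| = 31.7 and R on the −y side, so R = (0.00, -31.7). The virtual corner opposite V is at (-25.3, -31.7). Since A1 is tangent to PD there, QD ⟂ PD and A1 meets TR tangentially, so QT is at right angles to TR, with radius 10.0, so the center Q sits 10.0 in from both sides at Q = (-15.3, -21.7). Then |VQ| = |Q − V| = 26.6.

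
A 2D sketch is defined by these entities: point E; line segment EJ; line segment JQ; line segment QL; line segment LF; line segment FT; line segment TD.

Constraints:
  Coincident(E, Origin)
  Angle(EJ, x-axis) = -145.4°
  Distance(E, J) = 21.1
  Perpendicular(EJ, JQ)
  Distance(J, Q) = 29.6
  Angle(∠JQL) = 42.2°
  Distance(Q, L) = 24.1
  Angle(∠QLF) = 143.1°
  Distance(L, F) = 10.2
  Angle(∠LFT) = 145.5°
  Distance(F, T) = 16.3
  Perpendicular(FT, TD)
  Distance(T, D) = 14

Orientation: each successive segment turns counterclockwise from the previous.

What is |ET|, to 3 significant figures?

17.4

∠QLF = 143.1° gives LF at 119° from the x-axis; with |LF| = 10.2, F = (-2.36, -3.56). ∠LFT = 145.5° gives FT at 154° from the x-axis; with |FT| = 16.3, T = (-17.0, 3.63). Then |ET| = |T − E| = 17.4.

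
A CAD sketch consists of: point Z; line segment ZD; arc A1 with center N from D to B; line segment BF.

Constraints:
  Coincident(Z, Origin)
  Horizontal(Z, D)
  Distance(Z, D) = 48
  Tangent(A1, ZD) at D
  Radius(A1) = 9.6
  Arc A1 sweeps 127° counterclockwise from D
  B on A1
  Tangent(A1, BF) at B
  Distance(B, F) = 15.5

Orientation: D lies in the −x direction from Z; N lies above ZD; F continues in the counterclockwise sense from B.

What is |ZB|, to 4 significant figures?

43.17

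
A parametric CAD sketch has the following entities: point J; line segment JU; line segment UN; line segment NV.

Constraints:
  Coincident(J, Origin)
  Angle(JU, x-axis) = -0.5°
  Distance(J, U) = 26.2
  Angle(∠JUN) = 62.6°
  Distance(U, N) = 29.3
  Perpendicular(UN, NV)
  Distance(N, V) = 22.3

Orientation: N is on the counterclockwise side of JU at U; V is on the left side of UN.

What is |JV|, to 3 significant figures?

17.3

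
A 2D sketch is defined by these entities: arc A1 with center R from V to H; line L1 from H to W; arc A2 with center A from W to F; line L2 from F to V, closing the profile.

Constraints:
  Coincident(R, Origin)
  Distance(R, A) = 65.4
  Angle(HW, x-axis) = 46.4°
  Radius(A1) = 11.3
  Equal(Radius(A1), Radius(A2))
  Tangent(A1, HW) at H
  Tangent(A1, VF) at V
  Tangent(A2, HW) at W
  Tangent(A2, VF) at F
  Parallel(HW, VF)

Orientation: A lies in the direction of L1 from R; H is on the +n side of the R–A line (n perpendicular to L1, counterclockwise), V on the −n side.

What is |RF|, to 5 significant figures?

66.369

The slot axis is L1's direction at 46.4°, so u = (cos 46.4°, sin 46.4°) = (0.68962, 0.72417) and n = (−sin 46.4°, cos 46.4°) = (-0.72417, 0.68962). R is at the origin and A lies 65.4 along u from R, so A = 65.4·u = (45.101, 47.361). Tangency of A1 to both parallel lines with radius 11.3 puts H and V at R ± 11.3·n: H = (-8.1831, 7.7927), V = (8.1831, -7.7927). Equal radii place W and F the same way about A: W = A + 11.3·n = (36.918, 55.154), F = A − 11.3·n = (53.284, 39.568). Then |RF| = |F − R| = 66.369.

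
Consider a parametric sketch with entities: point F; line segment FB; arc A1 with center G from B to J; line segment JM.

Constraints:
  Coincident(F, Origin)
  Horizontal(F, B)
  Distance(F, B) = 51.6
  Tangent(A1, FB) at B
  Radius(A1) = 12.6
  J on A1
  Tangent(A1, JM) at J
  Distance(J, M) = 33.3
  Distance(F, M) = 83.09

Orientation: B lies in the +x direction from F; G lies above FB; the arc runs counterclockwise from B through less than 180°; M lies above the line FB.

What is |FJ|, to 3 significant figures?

64.6

F is at the origin; FB is horizontal with |FB| = 51.6 and B on the +x side, so B = (51.6, 0.00). The tangent condition forces GB to be normal to FB, so G = B + (0, 12.6) = (51.6, 12.6). Since GJ ⟂ JM (tangency), |GM| = √(12.6² + 33.3²) = 35.6 regardless of where J sits on A1. So M lies on both circle(F, 83.09) and circle(G, 35.6); the above-FB intersection is M = (71.7, 42.0). J is the foot of the tangent from M: J = (63.8, 9.63).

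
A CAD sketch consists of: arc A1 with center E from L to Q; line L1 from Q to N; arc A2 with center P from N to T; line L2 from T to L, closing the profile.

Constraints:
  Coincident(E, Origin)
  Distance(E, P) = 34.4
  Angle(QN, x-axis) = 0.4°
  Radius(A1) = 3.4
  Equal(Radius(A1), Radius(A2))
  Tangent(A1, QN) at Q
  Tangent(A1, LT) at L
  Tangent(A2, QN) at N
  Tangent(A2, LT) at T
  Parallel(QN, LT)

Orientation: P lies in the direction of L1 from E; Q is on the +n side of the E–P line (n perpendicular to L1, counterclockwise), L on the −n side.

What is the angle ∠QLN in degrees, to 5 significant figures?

78.818°

Tangency of A1 to both parallel lines with radius 3.4 puts Q and L at E ± 3.4·n: Q = (-0.023736, 3.3999), L = (0.023736, -3.3999). Equal radii place N and T the same way about P: N = P + 3.4·n = (34.375, 3.6401), T = P − 3.4·n = (34.423, -3.1598). Then cos ∠QLN = LQ·LN / (|LQ||LN|), giving 78.818°.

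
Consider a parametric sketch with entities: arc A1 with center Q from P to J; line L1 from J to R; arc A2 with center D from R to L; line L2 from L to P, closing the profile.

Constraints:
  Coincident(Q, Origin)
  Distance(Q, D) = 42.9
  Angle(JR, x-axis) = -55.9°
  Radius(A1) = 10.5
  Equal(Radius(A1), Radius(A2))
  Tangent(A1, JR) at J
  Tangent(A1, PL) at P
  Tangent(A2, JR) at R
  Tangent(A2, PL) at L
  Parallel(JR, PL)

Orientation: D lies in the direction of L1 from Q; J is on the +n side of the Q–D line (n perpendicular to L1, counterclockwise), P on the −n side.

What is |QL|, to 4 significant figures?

44.17

The slot axis is L1's direction at -55.9°, so u = (cos -55.9°, sin -55.9°) = (0.5606, -0.8281) and n = (−sin -55.9°, cos -55.9°) = (0.8281, 0.5606). Q is at the origin and D lies 42.9 along u from Q, so D = 42.9·u = (24.05, -35.52). Tangency of A1 to both parallel lines with radius 10.5 puts J and P at Q ± 10.5·n: J = (8.695, 5.887), P = (-8.695, -5.887). Equal radii place R and L the same way about D: R = D + 10.5·n = (32.75, -29.64), L = D − 10.5·n = (15.36, -41.41). Then |QL| = |L − Q| = 44.17.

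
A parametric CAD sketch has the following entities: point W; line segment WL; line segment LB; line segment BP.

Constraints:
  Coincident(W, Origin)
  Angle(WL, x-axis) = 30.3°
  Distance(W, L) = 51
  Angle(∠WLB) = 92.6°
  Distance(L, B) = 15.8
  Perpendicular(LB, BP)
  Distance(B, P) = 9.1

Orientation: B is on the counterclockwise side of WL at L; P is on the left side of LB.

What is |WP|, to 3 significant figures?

45.6

W is at the origin; WL runs at 30.3° with length 51.0, so L = 51.0·(cos 30.3°, sin 30.3°) = (44.0, 25.7). ∠WLB = 92.6°, so LB runs at 30.3° + (180° − 92.6°) = 118° from the x-axis; with |LB| = 15.8, B = L + 15.8·(cos 118°, sin 118°) = (36.7, 39.7). The perpendicularity gives BP at right angles to LB; with |BP| = 9.1 on the left of LB, P = B + 9.1·(-0.885, -0.465) = (28.6, 35.5). Then |WP| = |P − W| = 45.6.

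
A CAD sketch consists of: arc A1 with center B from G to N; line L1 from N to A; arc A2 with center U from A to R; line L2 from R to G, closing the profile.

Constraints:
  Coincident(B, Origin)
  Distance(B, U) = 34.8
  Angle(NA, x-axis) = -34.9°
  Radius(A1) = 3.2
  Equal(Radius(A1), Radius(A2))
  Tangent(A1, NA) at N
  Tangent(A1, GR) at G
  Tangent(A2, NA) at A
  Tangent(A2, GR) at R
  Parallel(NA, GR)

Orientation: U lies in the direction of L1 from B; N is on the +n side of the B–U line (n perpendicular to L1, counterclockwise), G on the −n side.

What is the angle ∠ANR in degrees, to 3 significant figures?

10.4°

The slot axis is L1's direction at -34.9°, so u = (cos -34.9°, sin -34.9°) = (0.820, -0.572) and n = (−sin -34.9°, cos -34.9°) = (0.572, 0.820). B is at the origin and U lies 34.8 along u from B, so U = 34.8·u = (28.5, -19.9). Tangency of A1 to both parallel lines with radius 3.2 puts N and G at B ± 3.2·n: N = (1.83, 2.62), G = (-1.83, -2.62). Equal radii place A and R the same way about U: A = U + 3.2·n = (30.4, -17.3), R = U − 3.2·n = (26.7, -22.5). Then cos ∠ANR = NA·NR / (|NA||NR|), giving 10.4°.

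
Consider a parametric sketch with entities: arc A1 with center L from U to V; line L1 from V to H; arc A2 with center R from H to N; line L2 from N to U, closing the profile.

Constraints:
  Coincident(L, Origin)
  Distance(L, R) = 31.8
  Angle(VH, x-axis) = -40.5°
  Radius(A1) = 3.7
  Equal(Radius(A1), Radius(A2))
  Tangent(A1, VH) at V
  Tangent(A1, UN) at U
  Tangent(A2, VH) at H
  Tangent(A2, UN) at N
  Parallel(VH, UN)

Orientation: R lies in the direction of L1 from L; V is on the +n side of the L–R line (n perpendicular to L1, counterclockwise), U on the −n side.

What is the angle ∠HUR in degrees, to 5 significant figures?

6.4632°

The slot axis is L1's direction at -40.5°, so u = (cos -40.5°, sin -40.5°) = (0.76041, -0.64945) and n = (−sin -40.5°, cos -40.5°) = (0.64945, 0.76041). L is at the origin and R lies 31.8 along u from L, so R = 31.8·u = (24.181, -20.652). Tangency of A1 to both parallel lines with radius 3.7 puts V and U at L ± 3.7·n: V = (2.4030, 2.8135), U = (-2.4030, -2.8135). Equal radii place H and N the same way about R: H = R + 3.7·n = (26.584, -17.839), N = R − 3.7·n = (21.778, -23.466). Then cos ∠HUR = UH·UR / (|UH||UR|), giving 6.4632°.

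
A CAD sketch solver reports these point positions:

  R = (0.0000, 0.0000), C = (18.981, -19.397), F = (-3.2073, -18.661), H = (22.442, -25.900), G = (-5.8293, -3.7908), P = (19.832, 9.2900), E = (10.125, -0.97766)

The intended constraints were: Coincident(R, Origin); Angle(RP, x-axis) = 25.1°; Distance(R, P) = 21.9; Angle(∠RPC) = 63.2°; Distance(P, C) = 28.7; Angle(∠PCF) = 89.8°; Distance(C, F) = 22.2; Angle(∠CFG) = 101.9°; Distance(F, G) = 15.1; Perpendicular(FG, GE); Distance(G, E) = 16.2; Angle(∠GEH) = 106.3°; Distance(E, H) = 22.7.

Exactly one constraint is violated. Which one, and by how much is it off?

Distance(E, H) = 22.7 — off by 5.10.

R = (0.00, 0.00) ✓; RP at 25.10° ✓; |RP| = 21.90 ✓; ∠RPC = 63.20° ✓; |PC| = 28.70 ✓; ∠PCF = 89.80° ✓; |CF| = 22.20 ✓; ∠CFG = 101.9° ✓; |FG| = 15.10 ✓; ∠(FG, GE) = 90.00° ✓; |GE| = 16.20 ✓; ∠GEH = 106.3° ✓; |EH| = 27.80 ✗.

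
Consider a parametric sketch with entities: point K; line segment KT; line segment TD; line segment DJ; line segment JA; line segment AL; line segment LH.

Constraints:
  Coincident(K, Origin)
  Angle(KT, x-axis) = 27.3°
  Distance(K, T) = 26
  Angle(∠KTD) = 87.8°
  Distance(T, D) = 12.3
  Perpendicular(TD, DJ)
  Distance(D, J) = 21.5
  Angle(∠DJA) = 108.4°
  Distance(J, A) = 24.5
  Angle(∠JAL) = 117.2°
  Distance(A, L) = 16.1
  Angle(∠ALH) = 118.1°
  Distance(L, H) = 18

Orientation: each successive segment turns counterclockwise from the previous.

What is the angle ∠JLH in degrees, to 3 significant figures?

79.5°

K is at the origin; KT runs at 27.3° with length 26.0, so T = (23.1, 11.9). ∠KTD = 87.8° gives TD at 120° from the x-axis; with |TD| = 12.3, D = (17.0, 22.6). TD is perpendicular to DJ, so DJ runs at -150°; with |DJ| = 21.5, J = (-1.67, 12.0). ∠DJA = 108.4° gives JA at -78.9° from the x-axis; with |JA| = 24.5, A = (3.05, -12.0). ∠JAL = 117.2° gives AL at -16.1° from the x-axis; with |AL| = 16.1, L = (18.5, -16.5). ∠ALH = 118.1° gives LH at 45.8° from the x-axis; with |LH| = 18.0, H = (31.1, -3.56). Then cos ∠JLH = LJ·LH / (|LJ||LH|), giving 79.5°.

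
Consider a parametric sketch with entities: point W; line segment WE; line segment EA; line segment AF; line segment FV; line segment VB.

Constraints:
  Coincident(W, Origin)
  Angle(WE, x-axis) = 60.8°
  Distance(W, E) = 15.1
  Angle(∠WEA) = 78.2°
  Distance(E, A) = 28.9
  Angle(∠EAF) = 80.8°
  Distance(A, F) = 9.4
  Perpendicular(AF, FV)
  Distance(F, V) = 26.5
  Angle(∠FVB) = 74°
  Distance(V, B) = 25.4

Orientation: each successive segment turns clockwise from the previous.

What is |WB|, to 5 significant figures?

33.927

W is at the origin; WE runs at 60.8° with length 15.1, so E = (7.3667, 13.181). ∠WEA = 78.2° gives EA at -41.000° from the x-axis; with |EA| = 28.9, A = (29.178, -5.7790). ∠EAF = 80.8° gives AF at -140.20° from the x-axis; with |AF| = 9.4, F = (21.956, -11.796). AF ⟂ FV, so FV runs at 129.80°; with |FV| = 26.5, V = (4.9930, 8.5635). ∠FVB = 74.0° gives VB at 23.800° from the x-axis; with |VB| = 25.4, B = (28.233, 18.814). Then |WB| = |B − W| = 33.927.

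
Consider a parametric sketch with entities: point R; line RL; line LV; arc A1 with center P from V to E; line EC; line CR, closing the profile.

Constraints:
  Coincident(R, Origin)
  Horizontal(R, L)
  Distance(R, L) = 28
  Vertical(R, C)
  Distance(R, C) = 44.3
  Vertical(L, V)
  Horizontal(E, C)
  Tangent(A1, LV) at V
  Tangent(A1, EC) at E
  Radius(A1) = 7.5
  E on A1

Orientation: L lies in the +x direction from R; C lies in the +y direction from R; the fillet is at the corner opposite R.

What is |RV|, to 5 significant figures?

46.241

R is at the origin; RL is horizontal with |RL| = 28.0 and L on the +x side, so L = (28.000, 0.0000). R and C share the same x with |RC| = 44.3 and C on the +y side, so C = (0.0000, 44.300). The virtual corner opposite R is at (28.000, 44.300). Tangency of A1 to LV means the radius PV is perpendicular to LV and the tangent condition forces PE to be normal to EC, with radius 7.5, so the center P sits 7.5 in from both sides at P = (20.500, 36.800). That places the tangent points at V = (28.000, 36.800) on LV and E = (20.500, 44.300) on EC. Then |RV| = |V − R| = 46.241.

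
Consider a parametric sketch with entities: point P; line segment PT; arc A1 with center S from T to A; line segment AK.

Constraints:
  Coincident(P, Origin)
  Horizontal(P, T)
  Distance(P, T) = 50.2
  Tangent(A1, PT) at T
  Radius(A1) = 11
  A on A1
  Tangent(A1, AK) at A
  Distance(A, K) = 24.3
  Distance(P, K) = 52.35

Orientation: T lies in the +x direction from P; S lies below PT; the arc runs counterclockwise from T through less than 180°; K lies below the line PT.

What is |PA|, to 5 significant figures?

40.669

P is at the origin; P and T share the same y with |PT| = 50.2 and T on the +x side, so T = (50.200, 0.0000). Since A1 is tangent to PT there, ST ⟂ PT, so S = T + (0, -11) = (50.200, -11.000). Since SA ⟂ AK (tangency), |SK| = √(11.0² + 24.3²) = 26.674 regardless of where A sits on A1. So K lies on both circle(P, 52.35) and circle(S, 26.674); the below-PT intersection is K = (38.818, -35.124). A is the foot of the tangent from K: A = (39.201, -10.827).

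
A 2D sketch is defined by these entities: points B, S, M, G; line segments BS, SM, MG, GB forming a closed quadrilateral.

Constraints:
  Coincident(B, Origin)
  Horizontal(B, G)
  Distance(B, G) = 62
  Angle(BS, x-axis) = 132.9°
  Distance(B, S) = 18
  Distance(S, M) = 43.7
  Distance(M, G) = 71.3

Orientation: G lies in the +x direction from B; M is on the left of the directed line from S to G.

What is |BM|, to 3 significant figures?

51.3

Checks: |SM| = 43.70 ✓; |MG| = 71.30 ✓.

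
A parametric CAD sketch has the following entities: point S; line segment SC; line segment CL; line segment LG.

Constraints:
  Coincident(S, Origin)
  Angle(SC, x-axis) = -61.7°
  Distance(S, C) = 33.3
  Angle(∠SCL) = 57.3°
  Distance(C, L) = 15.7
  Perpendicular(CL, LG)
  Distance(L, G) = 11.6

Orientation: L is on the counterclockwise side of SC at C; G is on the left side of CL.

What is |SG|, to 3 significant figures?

16.6

S is at the origin; SC runs at -61.7° with length 33.3, so C = 33.3·(cos -61.7°, sin -61.7°) = (15.8, -29.3). ∠SCL = 57.3°, so CL runs at -61.7° + (180° − 57.3°) = 61.0° from the x-axis; with |CL| = 15.7, L = C + 15.7·(cos 61.0°, sin 61.0°) = (23.4, -15.6). The perpendicularity gives LG at right angles to CL; with |LG| = 11.6 on the left of CL, G = L + 11.6·(-0.875, 0.485) = (13.3, -9.96). Then |SG| = |G − S| = 16.6.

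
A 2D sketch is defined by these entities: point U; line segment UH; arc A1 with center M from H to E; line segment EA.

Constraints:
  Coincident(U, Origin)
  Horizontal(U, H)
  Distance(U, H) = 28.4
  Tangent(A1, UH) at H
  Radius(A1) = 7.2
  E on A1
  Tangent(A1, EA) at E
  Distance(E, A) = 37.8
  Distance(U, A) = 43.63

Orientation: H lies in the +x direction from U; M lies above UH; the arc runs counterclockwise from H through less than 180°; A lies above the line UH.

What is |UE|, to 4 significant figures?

36.08

U is at the origin; U and H share the same y with |UH| = 28.4 and H on the +x side, so H = (28.40, 0.000). Tangency of A1 to UH means the radius MH is perpendicular to UH, so M = H + (0, 7.2) = (28.40, 7.200). Since ME ⟂ EA (tangency), |MA| = √(7.2² + 37.8²) = 38.48 regardless of where E sits on A1. So A lies on both circle(U, 43.63) and circle(M, 38.48); the above-UH intersection is A = (11.92, 41.97). E is the foot of the tangent from A: E = (34.21, 11.45).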